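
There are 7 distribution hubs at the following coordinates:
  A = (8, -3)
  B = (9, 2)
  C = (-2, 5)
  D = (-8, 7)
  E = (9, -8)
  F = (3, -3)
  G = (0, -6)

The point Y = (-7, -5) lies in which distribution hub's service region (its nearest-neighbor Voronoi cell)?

G

Compare squared distances (the ordering matches that of the actual distances):
|YA|² = 225 + 4 = 229
|YB|² = 256 + 49 = 305
|YC|² = 25 + 100 = 125
|YD|² = 1 + 144 = 145
|YE|² = 256 + 9 = 265
|YF|² = 100 + 4 = 104
|YG|² = 49 + 1 = 50
G is nearest.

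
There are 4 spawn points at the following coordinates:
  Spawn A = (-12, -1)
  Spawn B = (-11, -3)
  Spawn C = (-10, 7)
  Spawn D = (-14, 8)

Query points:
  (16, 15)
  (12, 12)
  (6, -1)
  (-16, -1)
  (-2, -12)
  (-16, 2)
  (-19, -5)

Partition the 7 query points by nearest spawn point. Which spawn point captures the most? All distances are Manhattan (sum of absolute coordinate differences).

(16, 15) — d to each: Spawn A:44, Spawn B:45, Spawn C:34, Spawn D:37 → nearest is Spawn C
(12, 12) — d to each: Spawn A:37, Spawn B:38, Spawn C:27, Spawn D:30 → nearest is Spawn C
(6, -1) — d to each: Spawn A:18, Spawn B:19, Spawn C:24, Spawn D:29 → nearest is Spawn A
(-16, -1) — d to each: Spawn A:4, Spawn B:7, Spawn C:14, Spawn D:11 → nearest is Spawn A
(-2, -12) — d to each: Spawn A:21, Spawn B:18, Spawn C:27, Spawn D:32 → nearest is Spawn B
(-16, 2) — d to each: Spawn A:7, Spawn B:10, Spawn C:11, Spawn D:8 → nearest is Spawn A
(-19, -5) — d to each: Spawn A:11, Spawn B:10, Spawn C:21, Spawn D:18 → nearest is Spawn B
Tally — Spawn A:3, Spawn B:2, Spawn C:2. Spawn A captures the most (3).

Spawn A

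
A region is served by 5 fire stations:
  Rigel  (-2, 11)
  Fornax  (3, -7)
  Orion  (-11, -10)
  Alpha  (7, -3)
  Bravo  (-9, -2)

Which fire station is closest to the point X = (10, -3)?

Alpha

Since √ is increasing, it suffices to compare squared distances:
d²(X, Rigel) = (10−(-2))² + (-3−11)² = 144 + 196 = 340
d²(X, Fornax) = (10−3)² + (-3−(-7))² = 49 + 16 = 65
d²(X, Orion) = (10−(-11))² + (-3−(-10))² = 441 + 49 = 490
d²(X, Alpha) = (10−7)² + (-3−(-3))² = 9 + 0 = 9
d²(X, Bravo) = (10−(-9))² + (-3−(-2))² = 361 + 1 = 362
Minimum is at Alpha.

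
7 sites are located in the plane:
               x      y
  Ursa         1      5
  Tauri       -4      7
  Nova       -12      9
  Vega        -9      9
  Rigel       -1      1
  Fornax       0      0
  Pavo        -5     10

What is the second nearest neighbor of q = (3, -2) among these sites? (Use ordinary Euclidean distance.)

Since √ is increasing, it suffices to compare squared distances:
d²(q, Ursa) = (3−1)² + (-2−5)² = 4 + 49 = 53
d²(q, Tauri) = (3−(-4))² + (-2−7)² = 49 + 81 = 130
d²(q, Nova) = (3−(-12))² + (-2−9)² = 225 + 121 = 346
d²(q, Vega) = (3−(-9))² + (-2−9)² = 144 + 121 = 265
d²(q, Rigel) = (3−(-1))² + (-2−1)² = 16 + 9 = 25
d²(q, Fornax) = (3−0)² + (-2−0)² = 9 + 4 = 13
d²(q, Pavo) = (3−(-5))² + (-2−10)² = 64 + 144 = 208
Sorted ascending: Fornax, Rigel, Ursa, … — the second-nearest is Rigel.

Rigel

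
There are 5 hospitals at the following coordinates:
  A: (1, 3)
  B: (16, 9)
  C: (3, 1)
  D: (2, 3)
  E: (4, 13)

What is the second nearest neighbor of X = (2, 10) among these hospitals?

Compare squared distances (the ordering matches that of the actual distances):
|XA|² = (2−1)² + (10−3)² = 1 + 49 = 50
|XB|² = (2−16)² + (10−9)² = 196 + 1 = 197
|XC|² = (2−3)² + (10−1)² = 1 + 81 = 82
|XD|² = (2−2)² + (10−3)² = 0 + 49 = 49
|XE|² = (2−4)² + (10−13)² = 4 + 9 = 13
Sorted ascending: E, D, A, … — the second-nearest is D.

D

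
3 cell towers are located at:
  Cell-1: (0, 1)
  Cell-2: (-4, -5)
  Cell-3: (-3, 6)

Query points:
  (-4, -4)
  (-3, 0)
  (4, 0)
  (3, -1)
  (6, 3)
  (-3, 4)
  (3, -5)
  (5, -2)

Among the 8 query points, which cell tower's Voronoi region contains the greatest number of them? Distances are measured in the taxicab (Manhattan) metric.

(-4, -4) — d to each: Cell-1:9, Cell-2:1, Cell-3:11 → nearest is Cell-2
(-3, 0) — d to each: Cell-1:4, Cell-2:6, Cell-3:6 → nearest is Cell-1
(4, 0) — d to each: Cell-1:5, Cell-2:13, Cell-3:13 → nearest is Cell-1
(3, -1) — d to each: Cell-1:5, Cell-2:11, Cell-3:13 → nearest is Cell-1
(6, 3) — d to each: Cell-1:8, Cell-2:18, Cell-3:12 → nearest is Cell-1
(-3, 4) — d to each: Cell-1:6, Cell-2:10, Cell-3:2 → nearest is Cell-3
(3, -5) — d to each: Cell-1:9, Cell-2:7, Cell-3:17 → nearest is Cell-2
(5, -2) — d to each: Cell-1:8, Cell-2:12, Cell-3:16 → nearest is Cell-1
Tally — Cell-1:5, Cell-2:2, Cell-3:1. Cell-1 captures the most (5).

Cell-1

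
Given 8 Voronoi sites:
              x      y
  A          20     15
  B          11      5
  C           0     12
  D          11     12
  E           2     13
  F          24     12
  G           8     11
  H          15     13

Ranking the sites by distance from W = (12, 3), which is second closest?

G

Squared Euclidean distances:
|WA|² = (12−20)² + (3−15)² = 64 + 144 = 208
|WB|² = (12−11)² + (3−5)² = 1 + 4 = 5
|WC|² = (12−0)² + (3−12)² = 144 + 81 = 225
|WD|² = (12−11)² + (3−12)² = 1 + 81 = 82
|WE|² = (12−2)² + (3−13)² = 100 + 100 = 200
|WF|² = (12−24)² + (3−12)² = 144 + 81 = 225
|WG|² = (12−8)² + (3−11)² = 16 + 64 = 80
|WH|² = (12−15)² + (3−13)² = 9 + 100 = 109
Sorted ascending: B, G, D, … — the second-nearest is G.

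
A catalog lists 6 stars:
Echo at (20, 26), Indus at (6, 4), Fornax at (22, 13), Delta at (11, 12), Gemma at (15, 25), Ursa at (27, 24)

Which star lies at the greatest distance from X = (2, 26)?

Squared Euclidean distances:
d²(X, Echo) = (2−20)² + (26−26)² = 324 + 0 = 324
d²(X, Indus) = (2−6)² + (26−4)² = 16 + 484 = 500
d²(X, Fornax) = (2−22)² + (26−13)² = 400 + 169 = 569
d²(X, Delta) = (2−11)² + (26−12)² = 81 + 196 = 277
d²(X, Gemma) = (2−15)² + (26−25)² = 169 + 1 = 170
d²(X, Ursa) = (2−27)² + (26−24)² = 625 + 4 = 629
The largest is to Ursa.

Ursa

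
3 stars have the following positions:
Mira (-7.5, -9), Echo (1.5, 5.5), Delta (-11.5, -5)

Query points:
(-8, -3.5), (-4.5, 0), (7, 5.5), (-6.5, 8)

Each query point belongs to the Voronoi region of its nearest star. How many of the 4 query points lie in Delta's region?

1

(-8, -3.5) — d² to each: Mira:30.5, Echo:171.25, Delta:14.5 → nearest is Delta
(-4.5, 0) — d² to each: Mira:90, Echo:66.25, Delta:74 → nearest is Echo
(7, 5.5) — d² to each: Mira:420.5, Echo:30.25, Delta:452.5 → nearest is Echo
(-6.5, 8) — d² to each: Mira:290, Echo:70.25, Delta:194 → nearest is Echo
1 of the 4 points has Delta as nearest.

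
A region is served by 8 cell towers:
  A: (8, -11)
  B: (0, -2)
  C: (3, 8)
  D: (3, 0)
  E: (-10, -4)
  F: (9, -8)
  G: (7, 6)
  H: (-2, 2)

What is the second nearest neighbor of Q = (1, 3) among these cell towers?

D

Squared Euclidean distances:
|QA|² = (1−8)² + (3−(-11))² = 49 + 196 = 245
|QB|² = (1−0)² + (3−(-2))² = 1 + 25 = 26
|QC|² = (1−3)² + (3−8)² = 4 + 25 = 29
|QD|² = (1−3)² + (3−0)² = 4 + 9 = 13
|QE|² = (1−(-10))² + (3−(-4))² = 121 + 49 = 170
|QF|² = (1−9)² + (3−(-8))² = 64 + 121 = 185
|QG|² = (1−7)² + (3−6)² = 36 + 9 = 45
|QH|² = (1−(-2))² + (3−2)² = 9 + 1 = 10
Sorted ascending: H, D, B, … — the second-nearest is D.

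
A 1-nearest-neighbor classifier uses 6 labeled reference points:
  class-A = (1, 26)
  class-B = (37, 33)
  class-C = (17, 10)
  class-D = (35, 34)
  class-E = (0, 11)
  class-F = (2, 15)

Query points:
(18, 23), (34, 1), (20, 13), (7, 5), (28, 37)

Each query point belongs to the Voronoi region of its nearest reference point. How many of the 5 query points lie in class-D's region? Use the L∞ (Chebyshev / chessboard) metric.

(18, 23) — d to each: class-A:17, class-B:19, class-C:13, class-D:17, class-E:18, class-F:16 → nearest is class-C
(34, 1) — d to each: class-A:33, class-B:32, class-C:17, class-D:33, class-E:34, class-F:32 → nearest is class-C
(20, 13) — d to each: class-A:19, class-B:20, class-C:3, class-D:21, class-E:20, class-F:18 → nearest is class-C
(7, 5) — d to each: class-A:21, class-B:30, class-C:10, class-D:29, class-E:7, class-F:10 → nearest is class-E
(28, 37) — d to each: class-A:27, class-B:9, class-C:27, class-D:7, class-E:28, class-F:26 → nearest is class-D
1 of the 5 points has class-D as nearest.

1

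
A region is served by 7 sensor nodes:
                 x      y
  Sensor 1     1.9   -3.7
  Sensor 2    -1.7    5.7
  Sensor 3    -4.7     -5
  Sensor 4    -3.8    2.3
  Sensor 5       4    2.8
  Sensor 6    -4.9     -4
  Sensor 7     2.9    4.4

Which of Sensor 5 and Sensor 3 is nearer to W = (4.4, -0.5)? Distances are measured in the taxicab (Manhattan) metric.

d(W, Sensor 5) = |4.4−4| + |-0.5−2.8| = 0.4 + 3.3 = 3.7
d(W, Sensor 3) = |4.4−(-4.7)| + |-0.5−(-5)| = 9.1 + 4.5 = 13.6
3.7 < 13.6, so Sensor 5 is closer.

Sensor 5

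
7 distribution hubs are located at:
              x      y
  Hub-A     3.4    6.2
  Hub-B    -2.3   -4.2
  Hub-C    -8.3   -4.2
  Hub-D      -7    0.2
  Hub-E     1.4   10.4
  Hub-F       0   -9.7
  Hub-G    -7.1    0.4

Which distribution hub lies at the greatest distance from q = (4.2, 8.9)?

Hub-F

Since √ is increasing, it suffices to compare squared distances:
d²(q, Hub-A) = (4.2−3.4)² + (8.9−6.2)² = 0.64 + 7.29 = 7.93
d²(q, Hub-B) = (4.2−(-2.3))² + (8.9−(-4.2))² = 42.25 + 171.61 = 213.86
d²(q, Hub-C) = (4.2−(-8.3))² + (8.9−(-4.2))² = 156.25 + 171.61 = 327.86
d²(q, Hub-D) = (4.2−(-7))² + (8.9−0.2)² = 125.44 + 75.69 = 201.13
d²(q, Hub-E) = (4.2−1.4)² + (8.9−10.4)² = 7.84 + 2.25 = 10.09
d²(q, Hub-F) = (4.2−0)² + (8.9−(-9.7))² = 17.64 + 345.96 = 363.6
d²(q, Hub-G) = (4.2−(-7.1))² + (8.9−0.4)² = 127.69 + 72.25 = 199.94
The largest is to Hub-F.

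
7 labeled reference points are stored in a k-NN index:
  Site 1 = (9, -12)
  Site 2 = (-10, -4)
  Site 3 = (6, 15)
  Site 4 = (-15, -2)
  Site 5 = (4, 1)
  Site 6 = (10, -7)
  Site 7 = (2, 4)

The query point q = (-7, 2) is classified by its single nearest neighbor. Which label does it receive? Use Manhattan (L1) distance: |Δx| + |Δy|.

d(q, Site 1) = 16 + 14 = 30
d(q, Site 2) = 3 + 6 = 9
d(q, Site 3) = 13 + 13 = 26
d(q, Site 4) = 8 + 4 = 12
d(q, Site 5) = 11 + 1 = 12
d(q, Site 6) = 17 + 9 = 26
d(q, Site 7) = 9 + 2 = 11
Site 2 is nearest.

Site 2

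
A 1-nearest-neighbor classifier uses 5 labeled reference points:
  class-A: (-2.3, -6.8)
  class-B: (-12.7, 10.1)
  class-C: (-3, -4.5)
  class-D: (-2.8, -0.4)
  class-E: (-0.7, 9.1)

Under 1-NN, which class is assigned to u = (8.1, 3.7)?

Compare squared distances (the ordering matches that of the actual distances):
d²(u, class-A) = (8.1−(-2.3))² + (3.7−(-6.8))² = 108.16 + 110.25 = 218.41
d²(u, class-B) = (8.1−(-12.7))² + (3.7−10.1)² = 432.64 + 40.96 = 473.6
d²(u, class-C) = (8.1−(-3))² + (3.7−(-4.5))² = 123.21 + 67.24 = 190.45
d²(u, class-D) = (8.1−(-2.8))² + (3.7−(-0.4))² = 118.81 + 16.81 = 135.62
d²(u, class-E) = (8.1−(-0.7))² + (3.7−9.1)² = 77.44 + 29.16 = 106.6
class-E is nearest.

class-E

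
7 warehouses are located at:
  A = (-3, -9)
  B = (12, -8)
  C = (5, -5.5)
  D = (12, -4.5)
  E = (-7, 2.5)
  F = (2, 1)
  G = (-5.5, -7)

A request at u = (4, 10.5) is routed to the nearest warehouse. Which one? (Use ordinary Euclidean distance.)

Squared Euclidean distances:
|uA|² = 49 + 380.25 = 429.25
|uB|² = 64 + 342.25 = 406.25
|uC|² = 1 + 256 = 257
|uD|² = 64 + 225 = 289
|uE|² = 121 + 64 = 185
|uF|² = 4 + 90.25 = 94.25
|uG|² = 90.25 + 306.25 = 396.5
Minimum is at F.

F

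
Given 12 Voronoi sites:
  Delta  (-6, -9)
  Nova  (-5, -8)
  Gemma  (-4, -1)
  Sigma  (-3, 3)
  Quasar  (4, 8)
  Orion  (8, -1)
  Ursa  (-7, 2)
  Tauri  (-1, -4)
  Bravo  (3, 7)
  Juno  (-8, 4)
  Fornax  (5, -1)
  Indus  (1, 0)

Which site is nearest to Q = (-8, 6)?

Since √ is increasing, it suffices to compare squared distances:
d²(Q, Delta) = 4 + 225 = 229
d²(Q, Nova) = 9 + 196 = 205
d²(Q, Gemma) = 16 + 49 = 65
d²(Q, Sigma) = 25 + 9 = 34
d²(Q, Quasar) = 144 + 4 = 148
d²(Q, Orion) = 256 + 49 = 305
d²(Q, Ursa) = 1 + 16 = 17
d²(Q, Tauri) = 49 + 100 = 149
d²(Q, Bravo) = 121 + 1 = 122
d²(Q, Juno) = 0 + 4 = 4
d²(Q, Fornax) = 169 + 49 = 218
d²(Q, Indus) = 81 + 36 = 117
Juno is nearest.

Juno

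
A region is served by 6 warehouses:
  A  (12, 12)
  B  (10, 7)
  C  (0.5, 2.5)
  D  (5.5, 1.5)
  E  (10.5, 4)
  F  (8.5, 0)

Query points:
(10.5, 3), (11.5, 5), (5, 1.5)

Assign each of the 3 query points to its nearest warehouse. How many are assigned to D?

(10.5, 3) — d² to each: A:83.25, B:16.25, C:100.25, D:27.25, E:1, F:13 → nearest is E
(11.5, 5) — d² to each: A:49.25, B:6.25, C:127.25, D:48.25, E:2, F:34 → nearest is E
(5, 1.5) — d² to each: A:159.25, B:55.25, C:21.25, D:0.25, E:36.5, F:14.5 → nearest is D
1 of the 3 points has D as nearest.

1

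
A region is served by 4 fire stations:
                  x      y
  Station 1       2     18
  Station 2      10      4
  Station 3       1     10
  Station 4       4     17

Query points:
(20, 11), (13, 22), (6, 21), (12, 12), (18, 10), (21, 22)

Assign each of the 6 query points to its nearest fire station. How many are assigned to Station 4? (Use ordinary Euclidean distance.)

(20, 11) — d² to each: Station 1:373, Station 2:149, Station 3:362, Station 4:292 → nearest is Station 2
(13, 22) — d² to each: Station 1:137, Station 2:333, Station 3:288, Station 4:106 → nearest is Station 4
(6, 21) — d² to each: Station 1:25, Station 2:305, Station 3:146, Station 4:20 → nearest is Station 4
(12, 12) — d² to each: Station 1:136, Station 2:68, Station 3:125, Station 4:89 → nearest is Station 2
(18, 10) — d² to each: Station 1:320, Station 2:100, Station 3:289, Station 4:245 → nearest is Station 2
(21, 22) — d² to each: Station 1:377, Station 2:445, Station 3:544, Station 4:314 → nearest is Station 4
3 of the 6 points have Station 4 as nearest.

3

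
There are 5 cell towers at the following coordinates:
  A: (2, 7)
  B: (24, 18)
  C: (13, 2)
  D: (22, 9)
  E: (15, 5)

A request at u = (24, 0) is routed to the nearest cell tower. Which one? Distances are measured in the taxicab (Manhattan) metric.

D

d(u,A) = |24−2| + |0−7| = 22 + 7 = 29
d(u,B) = |24−24| + |0−18| = 0 + 18 = 18
d(u,C) = |24−13| + |0−2| = 11 + 2 = 13
d(u,D) = |24−22| + |0−9| = 2 + 9 = 11
d(u,E) = |24−15| + |0−5| = 9 + 5 = 14
The smallest is to D, so u lies in the Voronoi region of D.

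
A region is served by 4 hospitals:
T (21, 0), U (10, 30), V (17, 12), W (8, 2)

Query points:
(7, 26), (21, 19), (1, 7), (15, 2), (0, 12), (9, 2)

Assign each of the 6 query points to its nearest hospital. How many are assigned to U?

1

(7, 26) — d² to each: T:872, U:25, V:296, W:577 → nearest is U
(21, 19) — d² to each: T:361, U:242, V:65, W:458 → nearest is V
(1, 7) — d² to each: T:449, U:610, V:281, W:74 → nearest is W
(15, 2) — d² to each: T:40, U:809, V:104, W:49 → nearest is T
(0, 12) — d² to each: T:585, U:424, V:289, W:164 → nearest is W
(9, 2) — d² to each: T:148, U:785, V:164, W:1 → nearest is W
1 of the 6 points has U as nearest.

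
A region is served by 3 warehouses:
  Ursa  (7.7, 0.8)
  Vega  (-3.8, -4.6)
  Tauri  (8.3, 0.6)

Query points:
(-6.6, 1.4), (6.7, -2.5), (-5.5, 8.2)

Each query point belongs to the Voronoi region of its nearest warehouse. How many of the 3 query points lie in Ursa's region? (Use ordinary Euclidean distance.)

(-6.6, 1.4) — d² to each: Ursa:204.85, Vega:43.84, Tauri:222.65 → nearest is Vega
(6.7, -2.5) — d² to each: Ursa:11.89, Vega:114.66, Tauri:12.17 → nearest is Ursa
(-5.5, 8.2) — d² to each: Ursa:229, Vega:166.73, Tauri:248.2 → nearest is Vega
1 of the 3 points has Ursa as nearest.

1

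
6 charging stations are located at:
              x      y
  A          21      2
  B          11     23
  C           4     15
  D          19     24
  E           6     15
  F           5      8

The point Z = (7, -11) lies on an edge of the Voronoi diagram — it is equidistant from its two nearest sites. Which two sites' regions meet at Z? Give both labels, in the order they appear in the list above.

Squared distances from Z to each site:
|ZA|² = (7−21)² + (-11−2)² = 196 + 169 = 365
|ZB|² = (7−11)² + (-11−23)² = 16 + 1156 = 1172
|ZC|² = (7−4)² + (-11−15)² = 9 + 676 = 685
|ZD|² = (7−19)² + (-11−24)² = 144 + 1225 = 1369
|ZE|² = (7−6)² + (-11−15)² = 1 + 676 = 677
|ZF|² = (7−5)² + (-11−8)² = 4 + 361 = 365
Z is equidistant from A and F (both at squared distance 365), and every other site is strictly farther — so Z lies on the A–F Voronoi edge.

A and F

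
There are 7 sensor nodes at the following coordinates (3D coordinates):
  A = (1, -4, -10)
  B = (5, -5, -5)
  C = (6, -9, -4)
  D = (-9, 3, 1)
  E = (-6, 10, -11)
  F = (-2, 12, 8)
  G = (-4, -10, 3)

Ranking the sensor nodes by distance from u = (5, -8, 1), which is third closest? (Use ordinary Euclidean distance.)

Compare squared distances (the ordering matches that of the actual distances):
|uA|² = (5−1)² + (-8−(-4))² + (1−(-10))² = 16 + 16 + 121 = 153
|uB|² = (5−5)² + (-8−(-5))² + (1−(-5))² = 0 + 9 + 36 = 45
|uC|² = (5−6)² + (-8−(-9))² + (1−(-4))² = 1 + 1 + 25 = 27
|uD|² = (5−(-9))² + (-8−3)² + (1−1)² = 196 + 121 + 0 = 317
|uE|² = (5−(-6))² + (-8−10)² + (1−(-11))² = 121 + 324 + 144 = 589
|uF|² = (5−(-2))² + (-8−12)² + (1−8)² = 49 + 400 + 49 = 498
|uG|² = (5−(-4))² + (-8−(-10))² + (1−3)² = 81 + 4 + 4 = 89
Sorted ascending: C, B, G, A, … — the third-nearest is G.

G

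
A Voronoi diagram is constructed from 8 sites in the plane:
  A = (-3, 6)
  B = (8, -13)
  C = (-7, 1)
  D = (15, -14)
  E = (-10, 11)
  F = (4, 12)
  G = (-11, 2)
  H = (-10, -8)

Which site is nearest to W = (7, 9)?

Squared Euclidean distances:
|WA|² = 100 + 9 = 109
|WB|² = 1 + 484 = 485
|WC|² = 196 + 64 = 260
|WD|² = 64 + 529 = 593
|WE|² = 289 + 4 = 293
|WF|² = 9 + 9 = 18
|WG|² = 324 + 49 = 373
|WH|² = 289 + 289 = 578
Minimum is at F.

F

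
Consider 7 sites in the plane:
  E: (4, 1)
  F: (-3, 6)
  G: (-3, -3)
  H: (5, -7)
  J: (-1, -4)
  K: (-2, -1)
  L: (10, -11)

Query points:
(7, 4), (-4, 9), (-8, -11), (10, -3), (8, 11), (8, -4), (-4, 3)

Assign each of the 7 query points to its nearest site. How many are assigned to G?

(7, 4) — d² to each: E:18, F:104, G:149, H:125, J:128, K:106, L:234 → nearest is E
(-4, 9) — d² to each: E:128, F:10, G:145, H:337, J:178, K:104, L:596 → nearest is F
(-8, -11) — d² to each: E:288, F:314, G:89, H:185, J:98, K:136, L:324 → nearest is G
(10, -3) — d² to each: E:52, F:250, G:169, H:41, J:122, K:148, L:64 → nearest is H
(8, 11) — d² to each: E:116, F:146, G:317, H:333, J:306, K:244, L:488 → nearest is E
(8, -4) — d² to each: E:41, F:221, G:122, H:18, J:81, K:109, L:53 → nearest is H
(-4, 3) — d² to each: E:68, F:10, G:37, H:181, J:58, K:20, L:392 → nearest is F
1 of the 7 points has G as nearest.

1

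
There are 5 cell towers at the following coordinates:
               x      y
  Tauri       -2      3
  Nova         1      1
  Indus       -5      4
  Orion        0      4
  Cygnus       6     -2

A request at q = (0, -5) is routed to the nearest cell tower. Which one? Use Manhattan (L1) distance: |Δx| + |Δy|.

Nova

d(q, Tauri) = |0−(-2)| + |-5−3| = 2 + 8 = 10
d(q, Nova) = |0−1| + |-5−1| = 1 + 6 = 7
d(q, Indus) = |0−(-5)| + |-5−4| = 5 + 9 = 14
d(q, Orion) = |0−0| + |-5−4| = 0 + 9 = 9
d(q, Cygnus) = |0−6| + |-5−(-2)| = 6 + 3 = 9
Minimum is at Nova.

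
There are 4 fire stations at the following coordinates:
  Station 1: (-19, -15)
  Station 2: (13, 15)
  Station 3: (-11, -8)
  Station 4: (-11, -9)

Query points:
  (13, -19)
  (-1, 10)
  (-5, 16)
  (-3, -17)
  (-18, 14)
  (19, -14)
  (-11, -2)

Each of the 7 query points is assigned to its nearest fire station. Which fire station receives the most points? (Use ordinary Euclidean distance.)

Station 2

(13, -19) — d² to each: Station 1:1040, Station 2:1156, Station 3:697, Station 4:676 → nearest is Station 4
(-1, 10) — d² to each: Station 1:949, Station 2:221, Station 3:424, Station 4:461 → nearest is Station 2
(-5, 16) — d² to each: Station 1:1157, Station 2:325, Station 3:612, Station 4:661 → nearest is Station 2
(-3, -17) — d² to each: Station 1:260, Station 2:1280, Station 3:145, Station 4:128 → nearest is Station 4
(-18, 14) — d² to each: Station 1:842, Station 2:962, Station 3:533, Station 4:578 → nearest is Station 3
(19, -14) — d² to each: Station 1:1445, Station 2:877, Station 3:936, Station 4:925 → nearest is Station 2
(-11, -2) — d² to each: Station 1:233, Station 2:865, Station 3:36, Station 4:49 → nearest is Station 3
Tally — Station 2:3, Station 3:2, Station 4:2. Station 2 captures the most (3).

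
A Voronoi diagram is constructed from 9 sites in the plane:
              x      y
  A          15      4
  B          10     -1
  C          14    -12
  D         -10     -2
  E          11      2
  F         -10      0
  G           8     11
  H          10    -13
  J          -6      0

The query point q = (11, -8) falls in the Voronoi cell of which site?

C

Since √ is increasing, it suffices to compare squared distances:
|qA|² = (11−15)² + (-8−4)² = 16 + 144 = 160
|qB|² = (11−10)² + (-8−(-1))² = 1 + 49 = 50
|qC|² = (11−14)² + (-8−(-12))² = 9 + 16 = 25
|qD|² = (11−(-10))² + (-8−(-2))² = 441 + 36 = 477
|qE|² = (11−11)² + (-8−2)² = 0 + 100 = 100
|qF|² = (11−(-10))² + (-8−0)² = 441 + 64 = 505
|qG|² = (11−8)² + (-8−11)² = 9 + 361 = 370
|qH|² = (11−10)² + (-8−(-13))² = 1 + 25 = 26
|qJ|² = (11−(-6))² + (-8−0)² = 289 + 64 = 353
C is nearest.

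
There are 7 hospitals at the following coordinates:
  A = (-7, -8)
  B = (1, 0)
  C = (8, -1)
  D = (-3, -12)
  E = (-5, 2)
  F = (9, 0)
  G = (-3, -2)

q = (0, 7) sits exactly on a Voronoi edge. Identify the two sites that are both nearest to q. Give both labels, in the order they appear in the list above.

Squared distances from q to each site:
|qA|² = (0−(-7))² + (7−(-8))² = 49 + 225 = 274
|qB|² = (0−1)² + (7−0)² = 1 + 49 = 50
|qC|² = (0−8)² + (7−(-1))² = 64 + 64 = 128
|qD|² = (0−(-3))² + (7−(-12))² = 9 + 361 = 370
|qE|² = (0−(-5))² + (7−2)² = 25 + 25 = 50
|qF|² = (0−9)² + (7−0)² = 81 + 49 = 130
|qG|² = (0−(-3))² + (7−(-2))² = 9 + 81 = 90
q is equidistant from B and E (both at squared distance 50), and every other site is strictly farther — so q lies on the B–E Voronoi edge.

B and E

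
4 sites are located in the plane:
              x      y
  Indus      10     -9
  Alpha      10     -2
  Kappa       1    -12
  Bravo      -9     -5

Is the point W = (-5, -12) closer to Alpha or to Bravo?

Compare squared distances:
d²(W, Alpha) = (-5−10)² + (-12−(-2))² = 225 + 100 = 325
d²(W, Bravo) = (-5−(-9))² + (-12−(-5))² = 16 + 49 = 65
325 > 65, so Bravo is closer.

Bravo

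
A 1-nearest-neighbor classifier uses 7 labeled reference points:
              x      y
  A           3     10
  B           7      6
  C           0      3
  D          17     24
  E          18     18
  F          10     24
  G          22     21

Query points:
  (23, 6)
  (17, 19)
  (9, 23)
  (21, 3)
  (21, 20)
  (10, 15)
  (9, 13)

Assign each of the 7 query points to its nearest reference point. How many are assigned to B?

(23, 6) — d² to each: A:416, B:256, C:538, D:360, E:169, F:493, G:226 → nearest is E
(17, 19) — d² to each: A:277, B:269, C:545, D:25, E:2, F:74, G:29 → nearest is E
(9, 23) — d² to each: A:205, B:293, C:481, D:65, E:106, F:2, G:173 → nearest is F
(21, 3) — d² to each: A:373, B:205, C:441, D:457, E:234, F:562, G:325 → nearest is B
(21, 20) — d² to each: A:424, B:392, C:730, D:32, E:13, F:137, G:2 → nearest is G
(10, 15) — d² to each: A:74, B:90, C:244, D:130, E:73, F:81, G:180 → nearest is E
(9, 13) — d² to each: A:45, B:53, C:181, D:185, E:106, F:122, G:233 → nearest is A
1 of the 7 points has B as nearest.

1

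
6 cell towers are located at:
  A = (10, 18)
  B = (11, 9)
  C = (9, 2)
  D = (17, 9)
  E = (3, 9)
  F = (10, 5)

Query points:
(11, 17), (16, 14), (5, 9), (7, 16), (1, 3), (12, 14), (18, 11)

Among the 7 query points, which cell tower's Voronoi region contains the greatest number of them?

(11, 17) — d² to each: A:2, B:64, C:229, D:100, E:128, F:145 → nearest is A
(16, 14) — d² to each: A:52, B:50, C:193, D:26, E:194, F:117 → nearest is D
(5, 9) — d² to each: A:106, B:36, C:65, D:144, E:4, F:41 → nearest is E
(7, 16) — d² to each: A:13, B:65, C:200, D:149, E:65, F:130 → nearest is A
(1, 3) — d² to each: A:306, B:136, C:65, D:292, E:40, F:85 → nearest is E
(12, 14) — d² to each: A:20, B:26, C:153, D:50, E:106, F:85 → nearest is A
(18, 11) — d² to each: A:113, B:53, C:162, D:5, E:229, F:100 → nearest is D
Tally — A:3, D:2, E:2. A captures the most (3).

A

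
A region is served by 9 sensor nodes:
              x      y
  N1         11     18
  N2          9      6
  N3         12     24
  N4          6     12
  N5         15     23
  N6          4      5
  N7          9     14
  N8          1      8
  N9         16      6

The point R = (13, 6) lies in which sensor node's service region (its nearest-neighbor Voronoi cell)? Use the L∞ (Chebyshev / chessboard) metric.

N9

d(R,N1) = max(2, 12) = 12
d(R,N2) = max(4, 0) = 4
d(R,N3) = max(1, 18) = 18
d(R,N4) = max(7, 6) = 7
d(R,N5) = max(2, 17) = 17
d(R,N6) = max(9, 1) = 9
d(R,N7) = max(4, 8) = 8
d(R,N8) = max(12, 2) = 12
d(R,N9) = max(3, 0) = 3
N9 is nearest.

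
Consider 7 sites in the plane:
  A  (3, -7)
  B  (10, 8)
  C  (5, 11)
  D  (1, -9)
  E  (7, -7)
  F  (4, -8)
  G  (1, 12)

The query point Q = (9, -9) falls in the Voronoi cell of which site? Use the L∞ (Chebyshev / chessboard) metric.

d(Q,A) = max(6, 2) = 6
d(Q,B) = max(1, 17) = 17
d(Q,C) = max(4, 20) = 20
d(Q,D) = max(8, 0) = 8
d(Q,E) = max(2, 2) = 2
d(Q,F) = max(5, 1) = 5
d(Q,G) = max(8, 21) = 21
The smallest is to E, so Q lies in the Voronoi region of E.

E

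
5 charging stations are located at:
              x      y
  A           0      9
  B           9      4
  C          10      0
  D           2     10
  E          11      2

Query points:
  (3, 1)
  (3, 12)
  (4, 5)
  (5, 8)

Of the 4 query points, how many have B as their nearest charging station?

2

(3, 1) — d² to each: A:73, B:45, C:50, D:82, E:65 → nearest is B
(3, 12) — d² to each: A:18, B:100, C:193, D:5, E:164 → nearest is D
(4, 5) — d² to each: A:32, B:26, C:61, D:29, E:58 → nearest is B
(5, 8) — d² to each: A:26, B:32, C:89, D:13, E:72 → nearest is D
2 of the 4 points have B as nearest.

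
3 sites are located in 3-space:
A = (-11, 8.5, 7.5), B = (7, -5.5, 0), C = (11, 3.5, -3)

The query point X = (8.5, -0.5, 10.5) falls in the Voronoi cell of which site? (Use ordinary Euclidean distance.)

Since √ is increasing, it suffices to compare squared distances:
|XA|² = (8.5−(-11))² + (-0.5−8.5)² + (10.5−7.5)² = 380.25 + 81 + 9 = 470.25
|XB|² = (8.5−7)² + (-0.5−(-5.5))² + (10.5−0)² = 2.25 + 25 + 110.25 = 137.5
|XC|² = (8.5−11)² + (-0.5−3.5)² + (10.5−(-3))² = 6.25 + 16 + 182.25 = 204.5
Minimum is at B.

B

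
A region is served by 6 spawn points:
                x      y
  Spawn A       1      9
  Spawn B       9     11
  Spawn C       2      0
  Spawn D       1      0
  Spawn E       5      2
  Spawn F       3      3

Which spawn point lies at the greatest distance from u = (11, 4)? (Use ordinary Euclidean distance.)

Spawn A

Squared Euclidean distances:
d²(u, Spawn A) = 100 + 25 = 125
d²(u, Spawn B) = 4 + 49 = 53
d²(u, Spawn C) = 81 + 16 = 97
d²(u, Spawn D) = 100 + 16 = 116
d²(u, Spawn E) = 36 + 4 = 40
d²(u, Spawn F) = 64 + 1 = 65
The largest is to Spawn A.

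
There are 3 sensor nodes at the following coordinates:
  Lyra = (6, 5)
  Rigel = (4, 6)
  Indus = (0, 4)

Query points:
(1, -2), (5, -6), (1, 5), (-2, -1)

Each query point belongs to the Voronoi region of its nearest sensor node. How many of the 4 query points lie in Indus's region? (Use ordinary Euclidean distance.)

3

(1, -2) — d² to each: Lyra:74, Rigel:73, Indus:37 → nearest is Indus
(5, -6) — d² to each: Lyra:122, Rigel:145, Indus:125 → nearest is Lyra
(1, 5) — d² to each: Lyra:25, Rigel:10, Indus:2 → nearest is Indus
(-2, -1) — d² to each: Lyra:100, Rigel:85, Indus:29 → nearest is Indus
3 of the 4 points have Indus as nearest.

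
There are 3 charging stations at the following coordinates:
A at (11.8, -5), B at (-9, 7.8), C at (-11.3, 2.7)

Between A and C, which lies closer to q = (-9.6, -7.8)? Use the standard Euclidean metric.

Compare squared distances:
|qA|² = (-9.6−11.8)² + (-7.8−(-5))² = 457.96 + 7.84 = 465.8
|qC|² = (-9.6−(-11.3))² + (-7.8−2.7)² = 2.89 + 110.25 = 113.14
465.8 > 113.14, so C is closer.

C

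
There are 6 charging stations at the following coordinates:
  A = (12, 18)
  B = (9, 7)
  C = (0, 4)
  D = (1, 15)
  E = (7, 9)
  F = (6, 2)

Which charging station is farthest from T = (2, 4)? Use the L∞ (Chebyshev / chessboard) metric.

d(T,A) = max(10, 14) = 14
d(T,B) = max(7, 3) = 7
d(T,C) = max(2, 0) = 2
d(T,D) = max(1, 11) = 11
d(T,E) = max(5, 5) = 5
d(T,F) = max(4, 2) = 4
The largest is to A.

A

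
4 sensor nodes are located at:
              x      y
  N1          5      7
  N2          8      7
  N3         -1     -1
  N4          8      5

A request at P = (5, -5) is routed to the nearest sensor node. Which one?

N3

Compare squared distances (the ordering matches that of the actual distances):
|PN1|² = 0 + 144 = 144
|PN2|² = 9 + 144 = 153
|PN3|² = 36 + 16 = 52
|PN4|² = 9 + 100 = 109
The smallest is to N3, so P lies in the Voronoi region of N3.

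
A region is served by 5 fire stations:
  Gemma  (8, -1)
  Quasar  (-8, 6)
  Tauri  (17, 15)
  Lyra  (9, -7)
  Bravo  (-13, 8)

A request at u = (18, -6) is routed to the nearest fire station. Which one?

Since √ is increasing, it suffices to compare squared distances:
d²(u, Gemma) = (18−8)² + (-6−(-1))² = 100 + 25 = 125
d²(u, Quasar) = (18−(-8))² + (-6−6)² = 676 + 144 = 820
d²(u, Tauri) = (18−17)² + (-6−15)² = 1 + 441 = 442
d²(u, Lyra) = (18−9)² + (-6−(-7))² = 81 + 1 = 82
d²(u, Bravo) = (18−(-13))² + (-6−8)² = 961 + 196 = 1157
Lyra is nearest.

Lyra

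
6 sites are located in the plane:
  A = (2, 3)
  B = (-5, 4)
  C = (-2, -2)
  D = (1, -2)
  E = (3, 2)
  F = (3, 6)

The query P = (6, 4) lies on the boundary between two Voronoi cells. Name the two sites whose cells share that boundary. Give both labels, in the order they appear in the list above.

Squared distances from P to each site:
|PA|² = (6−2)² + (4−3)² = 16 + 1 = 17
|PB|² = (6−(-5))² + (4−4)² = 121 + 0 = 121
|PC|² = (6−(-2))² + (4−(-2))² = 64 + 36 = 100
|PD|² = (6−1)² + (4−(-2))² = 25 + 36 = 61
|PE|² = (6−3)² + (4−2)² = 9 + 4 = 13
|PF|² = (6−3)² + (4−6)² = 9 + 4 = 13
P is equidistant from E and F (both at squared distance 13), and every other site is strictly farther — so P lies on the E–F Voronoi edge.

E and F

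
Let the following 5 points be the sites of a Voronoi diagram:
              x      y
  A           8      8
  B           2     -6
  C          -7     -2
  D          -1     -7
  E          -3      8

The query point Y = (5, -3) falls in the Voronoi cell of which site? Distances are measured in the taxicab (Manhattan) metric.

d(Y,A) = |5−8| + |-3−8| = 3 + 11 = 14
d(Y,B) = |5−2| + |-3−(-6)| = 3 + 3 = 6
d(Y,C) = |5−(-7)| + |-3−(-2)| = 12 + 1 = 13
d(Y,D) = |5−(-1)| + |-3−(-7)| = 6 + 4 = 10
d(Y,E) = |5−(-3)| + |-3−8| = 8 + 11 = 19
The smallest is to B, so Y lies in the Voronoi region of B.

B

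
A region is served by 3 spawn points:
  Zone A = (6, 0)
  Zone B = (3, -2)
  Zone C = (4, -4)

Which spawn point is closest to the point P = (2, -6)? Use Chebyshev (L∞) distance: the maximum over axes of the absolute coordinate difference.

Zone C

d(P, Zone A) = max(4, 6) = 6
d(P, Zone B) = max(1, 4) = 4
d(P, Zone C) = max(2, 2) = 2
Minimum is at Zone C.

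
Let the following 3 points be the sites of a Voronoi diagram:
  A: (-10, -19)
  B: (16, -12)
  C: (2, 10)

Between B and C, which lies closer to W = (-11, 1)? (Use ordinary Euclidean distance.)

C

Compare squared distances:
|WB|² = (-11−16)² + (1−(-12))² = 729 + 169 = 898
|WC|² = (-11−2)² + (1−10)² = 169 + 81 = 250
898 > 250, so C is closer.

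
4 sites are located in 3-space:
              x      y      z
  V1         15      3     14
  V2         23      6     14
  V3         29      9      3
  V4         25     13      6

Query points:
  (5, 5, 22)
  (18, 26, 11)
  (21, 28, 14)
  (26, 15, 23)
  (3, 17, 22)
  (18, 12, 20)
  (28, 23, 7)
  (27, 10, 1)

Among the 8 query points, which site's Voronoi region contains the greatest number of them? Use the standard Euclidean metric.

(5, 5, 22) — d² to each: V1:168, V2:389, V3:953, V4:720 → nearest is V1
(18, 26, 11) — d² to each: V1:547, V2:434, V3:474, V4:243 → nearest is V4
(21, 28, 14) — d² to each: V1:661, V2:488, V3:546, V4:305 → nearest is V4
(26, 15, 23) — d² to each: V1:346, V2:171, V3:445, V4:294 → nearest is V2
(3, 17, 22) — d² to each: V1:404, V2:585, V3:1101, V4:756 → nearest is V1
(18, 12, 20) — d² to each: V1:126, V2:97, V3:419, V4:246 → nearest is V2
(28, 23, 7) — d² to each: V1:618, V2:363, V3:213, V4:110 → nearest is V4
(27, 10, 1) — d² to each: V1:362, V2:201, V3:9, V4:38 → nearest is V3
Tally — V1:2, V2:2, V3:1, V4:3. V4 captures the most (3).

V4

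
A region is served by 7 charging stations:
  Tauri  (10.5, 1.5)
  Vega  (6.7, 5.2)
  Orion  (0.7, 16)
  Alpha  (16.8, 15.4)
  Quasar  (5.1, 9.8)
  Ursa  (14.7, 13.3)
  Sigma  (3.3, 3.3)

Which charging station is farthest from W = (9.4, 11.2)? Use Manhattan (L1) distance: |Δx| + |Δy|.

d(W, Tauri) = |9.4−10.5| + |11.2−1.5| = 1.1 + 9.7 = 10.8
d(W, Vega) = |9.4−6.7| + |11.2−5.2| = 2.7 + 6 = 8.7
d(W, Orion) = |9.4−0.7| + |11.2−16| = 8.7 + 4.8 = 13.5
d(W, Alpha) = |9.4−16.8| + |11.2−15.4| = 7.4 + 4.2 = 11.6
d(W, Quasar) = |9.4−5.1| + |11.2−9.8| = 4.3 + 1.4 = 5.7
d(W, Ursa) = |9.4−14.7| + |11.2−13.3| = 5.3 + 2.1 = 7.4
d(W, Sigma) = |9.4−3.3| + |11.2−3.3| = 6.1 + 7.9 = 14
The largest is to Sigma.

Sigma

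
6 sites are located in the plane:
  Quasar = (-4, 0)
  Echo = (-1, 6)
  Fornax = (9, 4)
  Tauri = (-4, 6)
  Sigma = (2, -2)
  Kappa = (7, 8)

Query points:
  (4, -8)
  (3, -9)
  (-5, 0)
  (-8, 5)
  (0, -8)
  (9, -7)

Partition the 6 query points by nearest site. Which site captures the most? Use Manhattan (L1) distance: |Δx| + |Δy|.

Sigma

(4, -8) — d to each: Quasar:16, Echo:19, Fornax:17, Tauri:22, Sigma:8, Kappa:19 → nearest is Sigma
(3, -9) — d to each: Quasar:16, Echo:19, Fornax:19, Tauri:22, Sigma:8, Kappa:21 → nearest is Sigma
(-5, 0) — d to each: Quasar:1, Echo:10, Fornax:18, Tauri:7, Sigma:9, Kappa:20 → nearest is Quasar
(-8, 5) — d to each: Quasar:9, Echo:8, Fornax:18, Tauri:5, Sigma:17, Kappa:18 → nearest is Tauri
(0, -8) — d to each: Quasar:12, Echo:15, Fornax:21, Tauri:18, Sigma:8, Kappa:23 → nearest is Sigma
(9, -7) — d to each: Quasar:20, Echo:23, Fornax:11, Tauri:26, Sigma:12, Kappa:17 → nearest is Fornax
Tally — Quasar:1, Fornax:1, Tauri:1, Sigma:3. Sigma captures the most (3).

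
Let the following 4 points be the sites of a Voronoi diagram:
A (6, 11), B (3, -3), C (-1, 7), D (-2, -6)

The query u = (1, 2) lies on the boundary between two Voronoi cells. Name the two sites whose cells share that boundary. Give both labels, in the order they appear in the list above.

Squared distances from u to each site:
|uA|² = (1−6)² + (2−11)² = 25 + 81 = 106
|uB|² = (1−3)² + (2−(-3))² = 4 + 25 = 29
|uC|² = (1−(-1))² + (2−7)² = 4 + 25 = 29
|uD|² = (1−(-2))² + (2−(-6))² = 9 + 64 = 73
u is equidistant from B and C (both at squared distance 29), and every other site is strictly farther — so u lies on the B–C Voronoi edge.

B and C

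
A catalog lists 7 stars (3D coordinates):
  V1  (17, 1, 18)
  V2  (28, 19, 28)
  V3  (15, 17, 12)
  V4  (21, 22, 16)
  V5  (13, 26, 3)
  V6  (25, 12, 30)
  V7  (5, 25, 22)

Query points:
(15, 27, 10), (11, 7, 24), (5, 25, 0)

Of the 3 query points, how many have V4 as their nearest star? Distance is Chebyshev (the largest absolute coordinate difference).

(15, 27, 10) — d to each: V1:26, V2:18, V3:10, V4:6, V5:7, V6:20, V7:12 → nearest is V4
(11, 7, 24) — d to each: V1:6, V2:17, V3:12, V4:15, V5:21, V6:14, V7:18 → nearest is V1
(5, 25, 0) — d to each: V1:24, V2:28, V3:12, V4:16, V5:8, V6:30, V7:22 → nearest is V5
1 of the 3 points has V4 as nearest.

1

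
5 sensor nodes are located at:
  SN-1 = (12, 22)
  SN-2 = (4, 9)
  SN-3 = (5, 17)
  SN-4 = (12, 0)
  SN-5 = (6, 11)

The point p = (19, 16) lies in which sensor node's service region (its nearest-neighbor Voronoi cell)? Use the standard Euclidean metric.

SN-1

Since √ is increasing, it suffices to compare squared distances:
d²(p, SN-1) = (19−12)² + (16−22)² = 49 + 36 = 85
d²(p, SN-2) = (19−4)² + (16−9)² = 225 + 49 = 274
d²(p, SN-3) = (19−5)² + (16−17)² = 196 + 1 = 197
d²(p, SN-4) = (19−12)² + (16−0)² = 49 + 256 = 305
d²(p, SN-5) = (19−6)² + (16−11)² = 169 + 25 = 194
Minimum is at SN-1.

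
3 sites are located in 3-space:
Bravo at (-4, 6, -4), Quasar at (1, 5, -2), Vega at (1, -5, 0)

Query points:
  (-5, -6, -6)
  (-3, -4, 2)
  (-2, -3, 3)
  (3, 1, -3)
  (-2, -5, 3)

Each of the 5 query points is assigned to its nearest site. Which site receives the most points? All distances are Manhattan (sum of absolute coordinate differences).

(-5, -6, -6) — d to each: Bravo:15, Quasar:21, Vega:13 → nearest is Vega
(-3, -4, 2) — d to each: Bravo:17, Quasar:17, Vega:7 → nearest is Vega
(-2, -3, 3) — d to each: Bravo:18, Quasar:16, Vega:8 → nearest is Vega
(3, 1, -3) — d to each: Bravo:13, Quasar:7, Vega:11 → nearest is Quasar
(-2, -5, 3) — d to each: Bravo:20, Quasar:18, Vega:6 → nearest is Vega
Tally — Quasar:1, Vega:4. Vega captures the most (4).

Vega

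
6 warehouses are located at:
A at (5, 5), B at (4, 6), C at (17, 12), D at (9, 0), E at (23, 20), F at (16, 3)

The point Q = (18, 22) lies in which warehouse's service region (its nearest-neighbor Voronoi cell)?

E

Compare squared distances (the ordering matches that of the actual distances):
|QA|² = (18−5)² + (22−5)² = 169 + 289 = 458
|QB|² = (18−4)² + (22−6)² = 196 + 256 = 452
|QC|² = (18−17)² + (22−12)² = 1 + 100 = 101
|QD|² = (18−9)² + (22−0)² = 81 + 484 = 565
|QE|² = (18−23)² + (22−20)² = 25 + 4 = 29
|QF|² = (18−16)² + (22−3)² = 4 + 361 = 365
E is nearest.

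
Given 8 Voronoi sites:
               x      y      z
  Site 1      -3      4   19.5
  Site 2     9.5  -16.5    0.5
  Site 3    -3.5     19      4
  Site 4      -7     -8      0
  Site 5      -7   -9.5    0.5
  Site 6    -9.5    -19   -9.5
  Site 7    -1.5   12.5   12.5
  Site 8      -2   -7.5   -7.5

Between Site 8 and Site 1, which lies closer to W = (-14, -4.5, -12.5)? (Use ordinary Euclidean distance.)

Site 8

Compare squared distances:
d²(W, Site 8) = (-14−(-2))² + (-4.5−(-7.5))² + (-12.5−(-7.5))² = 144 + 9 + 25 = 178
d²(W, Site 1) = (-14−(-3))² + (-4.5−4)² + (-12.5−19.5)² = 121 + 72.25 + 1024 = 1217.25
178 < 1217.25, so Site 8 is closer.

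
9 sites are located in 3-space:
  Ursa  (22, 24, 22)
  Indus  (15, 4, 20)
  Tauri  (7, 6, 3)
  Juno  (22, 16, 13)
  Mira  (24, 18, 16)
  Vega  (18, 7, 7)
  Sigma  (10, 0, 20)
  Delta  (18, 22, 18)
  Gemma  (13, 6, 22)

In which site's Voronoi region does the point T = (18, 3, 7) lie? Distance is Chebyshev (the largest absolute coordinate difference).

d(T, Ursa) = max(4, 21, 15) = 21
d(T, Indus) = max(3, 1, 13) = 13
d(T, Tauri) = max(11, 3, 4) = 11
d(T, Juno) = max(4, 13, 6) = 13
d(T, Mira) = max(6, 15, 9) = 15
d(T, Vega) = max(0, 4, 0) = 4
d(T, Sigma) = max(8, 3, 13) = 13
d(T, Delta) = max(0, 19, 11) = 19
d(T, Gemma) = max(5, 3, 15) = 15
Minimum is at Vega.

Vega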